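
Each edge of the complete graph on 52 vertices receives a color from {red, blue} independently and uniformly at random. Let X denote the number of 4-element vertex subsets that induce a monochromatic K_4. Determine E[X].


Let X = Σ_S X_S over the C(52, 4) = 270725 subsets S of size 4, where X_S = 1 if the K_4 on S is monochromatic.
For a fixed S, the K_4 on S has C(4, 2) = 6 edges. P[all 6 edges red] = (1/2)^6, and likewise for blue, so P[monochromatic] = 2·(1/2)^6 = 2^{1 − 6} = 1/32.
Summing: E[X] = C(52, 4) · 2^{1 − 6} = 270725 · 1/32 = 270725/32.
Numerically: E[X] ≈ 8460.156.

E[X] = C(52,4)·2^(1−C(4,2)) = 270725/32 ≈ 8460.156.


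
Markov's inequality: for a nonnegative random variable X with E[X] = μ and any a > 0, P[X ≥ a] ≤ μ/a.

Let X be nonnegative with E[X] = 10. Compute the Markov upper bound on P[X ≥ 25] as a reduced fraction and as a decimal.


μ = E[X] = 10, a = 25.
Markov: P[X ≥ 25] ≤ μ/a = (10)/25 = 2/5.
Numerically: ≈ 0.400000.
(Since a = 25 > μ = 10.000000, the bound 2/5 is < 1 and informative.)

P[X ≥ 25] ≤ 2/5 ≈ 0.400000.


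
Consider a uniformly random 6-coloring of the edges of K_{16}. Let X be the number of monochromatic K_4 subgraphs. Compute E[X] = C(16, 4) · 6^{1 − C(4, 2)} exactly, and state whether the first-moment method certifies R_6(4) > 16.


E[X] = C(16, 4) · 6^{1 − 6} = 1820 · 6^{−5} = 1820/7776.
As a reduced fraction: E[X] = 455/1944 ≈ 0.2341.
Is E[X] < 1? YES.
Since E[X] < 1, there exists a 6-coloring of K_{16} with no monochromatic K_4; hence R_6(4) > 16.

E[X] = 455/1944 ≈ 0.2341; E[X] < 1, so R_6(4) > 16.


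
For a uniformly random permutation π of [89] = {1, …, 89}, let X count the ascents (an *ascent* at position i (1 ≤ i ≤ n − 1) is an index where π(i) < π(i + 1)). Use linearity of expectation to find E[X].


Write X = Σ X_I over i = 1, …, 88, with X_I the indicator of one ascent.
There are 88 indicators.
For each fixed i, the pair (π(i), π(i+1)) is a uniformly random ordered pair of distinct values from {1, …, 89}; by symmetry P[π(i) < π(i+1)] = 1/2.
By linearity: E[X] = 88 · (1/2) = (89 − 1) · (1/2) = 44 ≈ 44.000.

E[X] = 44 = 44.000.


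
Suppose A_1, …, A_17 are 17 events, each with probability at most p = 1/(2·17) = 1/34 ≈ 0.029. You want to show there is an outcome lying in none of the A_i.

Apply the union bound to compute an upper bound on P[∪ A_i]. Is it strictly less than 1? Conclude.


Union bound: P[∪_{i=1}^{17} A_i] ≤ Σ_i P[A_i] ≤ 17·p = 17·(1/34) = 1/2.
Numerically: 1/2 ≈ 0.500.
Is 1/2 < 1? YES.
Since P[∪ A_i] ≤ 1/2 < 1, the complement has P[∩ A_i^c] ≥ 1 − 1/2 = 1/2 > 0, so some outcome avoids every A_i.

17·p = 1/2 ≈ 0.500; existence CERTIFIED by the union bound.


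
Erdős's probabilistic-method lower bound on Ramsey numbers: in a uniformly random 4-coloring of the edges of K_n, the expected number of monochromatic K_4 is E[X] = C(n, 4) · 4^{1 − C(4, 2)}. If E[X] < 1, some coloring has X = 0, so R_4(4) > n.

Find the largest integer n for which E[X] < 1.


We need C(n, 4) · 4^{1 − 6} < 1, i.e. C(n, 4) < 4^{6 − 1} = 1024.
Check values of n near the boundary:
  n = 12: C(12, 4) = 495; 495 < 1024? YES
  n = 13: C(13, 4) = 715; 715 < 1024? YES
  n = 14: C(14, 4) = 1001; 1001 < 1024? YES
  n = 15: C(15, 4) = 1365; 1365 < 1024? NO
  n = 16: C(16, 4) = 1820; 1820 < 1024? NO
  n = 17: C(17, 4) = 2380; 2380 < 1024? NO
The largest n with C(n, 4) < 1024 is n = 14 (where E[X] = 1001/1024 ≈ 0.9775391). Hence R_4(4) > 14, i.e. R_4(4) ≥ 15.

Largest n = 14; hence R_4(4) > 14.


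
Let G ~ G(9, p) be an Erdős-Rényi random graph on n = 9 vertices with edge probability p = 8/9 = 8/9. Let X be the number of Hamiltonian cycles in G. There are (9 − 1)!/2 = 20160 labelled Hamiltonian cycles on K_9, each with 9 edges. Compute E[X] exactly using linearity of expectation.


K_9 has (9 − 1)!/2 = 20160 labelled Hamiltonian cycles.
For each such Hamiltonian cycle H, let X_H = 1 if all 9 edges of H are present in G. Then P[X_H = 1] = p^{9} = (8/9)^{9} = 134217728/387420489.
By linearity of expectation: E[X] = Σ_H E[X_H] = 20160 · p^{9} = 20160 · 134217728/387420489 = 300647710720/43046721.
Numerically: E[X] ≈ 6.98e+03.

E[X] = 20160 · (8/9)^{9} = 300647710720/43046721 ≈ 6.98e+03.


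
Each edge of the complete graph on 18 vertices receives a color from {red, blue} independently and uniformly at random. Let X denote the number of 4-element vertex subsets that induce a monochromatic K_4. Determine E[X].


Let X = Σ_S X_S over the C(18, 4) = 3060 subsets S of size 4, where X_S = 1 if the K_4 on S is monochromatic.
For a fixed S, the K_4 on S has C(4, 2) = 6 edges. P[all 6 edges red] = (1/2)^6, and likewise for blue, so P[monochromatic] = 2·(1/2)^6 = 2^{1 − 6} = 1/32.
Summing: E[X] = C(18, 4) · 2^{1 − 6} = 3060 · 1/32 = 765/8.
Numerically: E[X] ≈ 95.625000.

E[X] = C(18,4)·2^(1−C(4,2)) = 765/8 ≈ 95.625000.


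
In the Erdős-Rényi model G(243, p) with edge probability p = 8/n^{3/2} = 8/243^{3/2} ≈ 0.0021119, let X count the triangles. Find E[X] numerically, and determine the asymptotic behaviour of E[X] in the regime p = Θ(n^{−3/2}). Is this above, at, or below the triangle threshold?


Number of potential triangles: C(243, 3) = 2362041.
Each occurs with probability p³ ≈ (0.0021119)³ ≈ 9.4198010e-09.
By linearity: E[X] = C(243, 3)·p³ ≈ 2362041 · 9.4198010e-09 ≈ 0.02225.
Since α = 3/2 > 1, p = c/n^{3/2} = o(1/n) is below the triangle threshold p ~ 1/n. Asymptotically E[X] ~ (c³/6)·n^{3(1−α)} = (8³/6)·n^{-1.5} → 0, so by Markov's inequality G has no triangles w.h.p.

E[X] ≈ 0.02225; in regime p = Θ(1/n^{3/2}) E[X] tends to 0 (below the triangle threshold p ~ 1/n).


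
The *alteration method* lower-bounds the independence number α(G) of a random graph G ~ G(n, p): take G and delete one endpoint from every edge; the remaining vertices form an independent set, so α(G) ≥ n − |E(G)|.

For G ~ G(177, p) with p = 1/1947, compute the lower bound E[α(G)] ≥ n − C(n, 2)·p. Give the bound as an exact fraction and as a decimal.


E[|E(G)|] = C(177, 2)·p = 15576 · (1/1947) = 8.
E[α(G)] ≥ n − E[|E(G)|] = 177 − 8 = 169.
Numerically: ≈ 169.000000.
(This is only a lower bound; the true E[α(G)] may be larger.)

E[α(G)] ≥ 169 ≈ 169.000000.


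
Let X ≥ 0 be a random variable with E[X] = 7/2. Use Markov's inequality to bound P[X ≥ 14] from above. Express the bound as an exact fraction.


μ = E[X] = 7/2, a = 14.
Markov: P[X ≥ 14] ≤ μ/a = (7/2)/14 = 1/4.
Numerically: ≈ 0.2500.
(Since a = 14 > μ = 3.5000, the bound 1/4 is < 1 and informative.)

P[X ≥ 14] ≤ 1/4 ≈ 0.2500.


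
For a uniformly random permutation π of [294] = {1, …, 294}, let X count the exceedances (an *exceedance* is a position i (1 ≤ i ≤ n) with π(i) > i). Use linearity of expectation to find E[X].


Write X = Σ_{i=1}^{294} X_i, where X_i = 1_{π(i) > i}.
For each fixed i, π(i) is uniform over {1, …, 294} (marginal of a uniform permutation), so P[π(i) > i] = (n − i)/n. Summing: Σ_{i=1}^{294} (n − i)/n = (0 + 1 + … + 293)/294 = 294(294 − 1)/(2·294) = (294 − 1)/2.
Hence E[X] = Σ_{i=1}^{294} (294 − i)/294 = 293/2 ≈ 146.500000.

E[X] = 293/2 = 146.500000.


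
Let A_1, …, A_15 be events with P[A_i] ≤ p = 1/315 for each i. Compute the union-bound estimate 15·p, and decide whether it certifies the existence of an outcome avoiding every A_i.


Union bound: P[∪_{i=1}^{15} A_i] ≤ Σ_i P[A_i] ≤ 15·p = 15·(1/315) = 1/21.
Numerically: 1/21 ≈ 0.048.
Is 1/21 < 1? YES.
Since P[∪ A_i] ≤ 1/21 < 1, the complement has P[∩ A_i^c] ≥ 1 − 1/21 = 20/21 > 0, so some outcome avoids every A_i.

15·p = 1/21 ≈ 0.048; existence CERTIFIED by the union bound.


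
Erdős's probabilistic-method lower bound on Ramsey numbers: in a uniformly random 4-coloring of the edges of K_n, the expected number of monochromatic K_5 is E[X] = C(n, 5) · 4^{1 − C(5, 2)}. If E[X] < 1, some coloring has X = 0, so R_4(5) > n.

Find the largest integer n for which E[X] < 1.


We need C(n, 5) · 4^{1 − 10} < 1, i.e. C(n, 5) < 4^{10 − 1} = 262144.
Check values of n near the boundary:
  n = 31: C(31, 5) = 169911; 169911 < 262144? YES
  n = 32: C(32, 5) = 201376; 201376 < 262144? YES
  n = 33: C(33, 5) = 237336; 237336 < 262144? YES
  n = 34: C(34, 5) = 278256; 278256 < 262144? NO
The largest n with C(n, 5) < 262144 is n = 33 (where E[X] = 29667/32768 ≈ 0.9053650). Hence R_4(5) > 33, i.e. R_4(5) ≥ 34.

Largest n = 33; hence R_4(5) > 33.


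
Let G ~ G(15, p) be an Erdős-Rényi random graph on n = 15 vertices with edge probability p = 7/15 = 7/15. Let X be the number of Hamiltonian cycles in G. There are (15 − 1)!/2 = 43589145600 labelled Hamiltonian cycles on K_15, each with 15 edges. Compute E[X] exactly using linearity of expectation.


K_15 has (15 − 1)!/2 = 43589145600 labelled Hamiltonian cycles.
For each such Hamiltonian cycle H, let X_H = 1 if all 15 edges of H are present in G. Then P[X_H = 1] = p^{15} = (7/15)^{15} = 4747561509943/437893890380859375.
Summing the indicators: E[X] = Σ_H E[X_H] = 43589145600 · p^{15} = 43589145600 · 4747561509943/437893890380859375 = 34064551424174695424/72081298828125.
Numerically: E[X] ≈ 472585.

E[X] = 43589145600 · (7/15)^{15} = 34064551424174695424/72081298828125 ≈ 472585.


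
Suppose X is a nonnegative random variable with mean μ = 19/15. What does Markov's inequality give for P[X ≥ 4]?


μ = E[X] = 19/15, a = 4.
Markov: P[X ≥ 4] ≤ μ/a = (19/15)/4 = 19/60.
Numerically: ≈ 0.317.
(Since a = 4 > μ = 1.267, the bound 19/60 is < 1 and informative.)

P[X ≥ 4] ≤ 19/60 ≈ 0.317.


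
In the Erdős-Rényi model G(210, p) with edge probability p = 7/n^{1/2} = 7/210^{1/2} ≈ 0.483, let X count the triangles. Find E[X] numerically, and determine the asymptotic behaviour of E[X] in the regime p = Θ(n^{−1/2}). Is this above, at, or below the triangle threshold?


Number of potential triangles: C(210, 3) = 1521520.
Each occurs with probability p³ ≈ (0.483)³ ≈ 1.127107e-01.
By linearity: E[X] = C(210, 3)·p³ ≈ 1521520 · 1.127107e-01 ≈ 171491.5965.
Since α = 1/2 < 1, p = c/n^{1/2} ≫ 1/n is above the triangle threshold p ~ 1/n. Asymptotically E[X] ~ (c³/6)·n^{3(1−α)} = (7³/6)·n^{1.5} → ∞; triangles are abundant w.h.p.

E[X] ≈ 171491.5965; in regime p = Θ(1/n^{1/2}) E[X] diverges (above the triangle threshold p ~ 1/n).


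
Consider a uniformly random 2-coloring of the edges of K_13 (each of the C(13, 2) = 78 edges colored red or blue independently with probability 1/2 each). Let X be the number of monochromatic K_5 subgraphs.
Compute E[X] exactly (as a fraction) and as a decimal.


Let X = Σ_S X_S over the C(13, 5) = 1287 subsets S of size 5, where X_S = 1 if the K_5 on S is monochromatic.
For a fixed S, the K_5 on S has C(5, 2) = 10 edges. P[all 10 edges red] = (1/2)^10, and likewise for blue, so P[monochromatic] = 2·(1/2)^10 = 2^{1 − 10} = 1/512.
By linearity: E[X] = C(13, 5) · 2^{1 − 10} = 1287 · 1/512 = 1287/512.
Numerically: E[X] ≈ 2.514.

E[X] = C(13,5)·2^(1−C(5,2)) = 1287/512 ≈ 2.514.


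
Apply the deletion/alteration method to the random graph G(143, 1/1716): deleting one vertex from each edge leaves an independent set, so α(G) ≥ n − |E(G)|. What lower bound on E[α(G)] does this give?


E[|E(G)|] = C(143, 2)·p = 10153 · (1/1716) = 71/12.
E[α(G)] ≥ n − E[|E(G)|] = 143 − 71/12 = 1645/12.
Numerically: ≈ 137.0833.
(This is only a lower bound; the true E[α(G)] may be larger.)

E[α(G)] ≥ 1645/12 ≈ 137.0833.


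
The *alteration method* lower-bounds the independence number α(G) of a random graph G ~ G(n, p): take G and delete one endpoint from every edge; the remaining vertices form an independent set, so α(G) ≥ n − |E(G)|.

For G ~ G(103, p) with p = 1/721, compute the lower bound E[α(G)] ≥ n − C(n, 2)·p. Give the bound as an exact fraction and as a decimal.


E[|E(G)|] = C(103, 2)·p = 5253 · (1/721) = 51/7.
E[α(G)] ≥ n − E[|E(G)|] = 103 − 51/7 = 670/7.
Numerically: ≈ 95.71429.
(This is only a lower bound; the true E[α(G)] may be larger.)

E[α(G)] ≥ 670/7 ≈ 95.71429.


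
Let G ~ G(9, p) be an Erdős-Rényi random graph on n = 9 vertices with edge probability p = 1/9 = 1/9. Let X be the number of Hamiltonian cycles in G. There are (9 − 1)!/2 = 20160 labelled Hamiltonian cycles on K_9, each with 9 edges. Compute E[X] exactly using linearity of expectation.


K_9 has (9 − 1)!/2 = 20160 labelled Hamiltonian cycles.
For each such Hamiltonian cycle H, let X_H = 1 if all 9 edges of H are present in G. Then P[X_H = 1] = p^{9} = (1/9)^{9} = 1/387420489.
Summing the indicators: E[X] = Σ_H E[X_H] = 20160 · p^{9} = 20160 · 1/387420489 = 2240/43046721.
Numerically: E[X] ≈ 5.2e-05.

E[X] = 20160 · (1/9)^{9} = 2240/43046721 ≈ 5.2e-05.


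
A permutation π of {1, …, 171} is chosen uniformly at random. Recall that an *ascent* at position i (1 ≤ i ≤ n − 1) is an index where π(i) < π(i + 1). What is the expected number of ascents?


Write X = Σ X_I over i = 1, …, 170, with X_I the indicator of one ascent.
There are 170 indicators.
For each fixed i, the pair (π(i), π(i+1)) is a uniformly random ordered pair of distinct values from {1, …, 171}; by symmetry P[π(i) < π(i+1)] = 1/2.
By linearity: E[X] = 170 · (1/2) = (171 − 1) · (1/2) = 85 ≈ 85.000.

E[X] = 85 = 85.000.


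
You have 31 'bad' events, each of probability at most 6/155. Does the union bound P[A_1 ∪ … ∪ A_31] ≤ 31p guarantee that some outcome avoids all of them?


Union bound: P[∪_{i=1}^{31} A_i] ≤ Σ_i P[A_i] ≤ 31·p = 31·(6/155) = 6/5.
Numerically: 6/5 ≈ 1.200.
Is 6/5 < 1? NO.
Since the bound 6/5 is ≥ 1, the union bound is uninformative here; it does NOT by itself certify existence.

31·p = 6/5 ≈ 1.200; existence NOT certified by the union bound.


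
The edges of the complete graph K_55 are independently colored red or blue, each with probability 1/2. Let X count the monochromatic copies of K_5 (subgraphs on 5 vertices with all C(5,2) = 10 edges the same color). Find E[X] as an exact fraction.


Let X = Σ_S X_S over the C(55, 5) = 3478761 subsets S of size 5, where X_S = 1 if the K_5 on S is monochromatic.
For a fixed S, the K_5 on S has C(5, 2) = 10 edges. P[all 10 edges red] = (1/2)^10, and likewise for blue, so P[monochromatic] = 2·(1/2)^10 = 2^{1 − 10} = 1/512.
Summing: E[X] = C(55, 5) · 2^{1 − 10} = 3478761 · 1/512 = 3478761/512.
Numerically: E[X] ≈ 6794.455.

E[X] = C(55,5)·2^(1−C(5,2)) = 3478761/512 ≈ 6794.455.


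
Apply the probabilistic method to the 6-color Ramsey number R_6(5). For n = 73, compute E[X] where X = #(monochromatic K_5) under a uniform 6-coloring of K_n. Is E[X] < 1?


E[X] = C(73, 5) · 6^{1 − 10} = 15020334 · 6^{−9} = 15020334/10077696.
As a reduced fraction: E[X] = 834463/559872 ≈ 1.490453.
Is E[X] < 1? NO.
Since E[X] ≥ 1, the first-moment bound is inconclusive at n = 73; it does NOT by itself certify R_6(5) > 73.

E[X] = 834463/559872 ≈ 1.490453; E[X] ≥ 1; first-moment method inconclusive here.


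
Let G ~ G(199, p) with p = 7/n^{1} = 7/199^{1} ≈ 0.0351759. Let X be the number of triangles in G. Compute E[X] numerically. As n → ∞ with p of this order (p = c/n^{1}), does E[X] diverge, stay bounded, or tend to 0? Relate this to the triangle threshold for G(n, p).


Number of potential triangles: C(199, 3) = 1293699.
Each occurs with probability p³ ≈ (0.0351759)³ ≈ 4.35246102e-05.
By linearity: E[X] = C(199, 3)·p³ ≈ 1293699 · 4.35246102e-05 ≈ 56.307745.
Here α = 1, so p = 7/n is exactly at the triangle threshold p ~ 1/n. Asymptotically E[X] → c³/6 = 7³/6 = 343/6 ≈ 57.166667, a bounded constant. In this regime the triangle count is asymptotically Poisson(c³/6).

E[X] ≈ 56.307745; in regime p = Θ(1/n^{1}) E[X] stays bounded (at the triangle threshold p ~ 1/n).


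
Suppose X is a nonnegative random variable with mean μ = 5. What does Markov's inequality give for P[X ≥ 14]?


μ = E[X] = 5, a = 14.
Markov: P[X ≥ 14] ≤ μ/a = (5)/14 = 5/14.
Numerically: ≈ 0.3571.
(Since a = 14 > μ = 5.0000, the bound 5/14 is < 1 and informative.)

P[X ≥ 14] ≤ 5/14 ≈ 0.3571.


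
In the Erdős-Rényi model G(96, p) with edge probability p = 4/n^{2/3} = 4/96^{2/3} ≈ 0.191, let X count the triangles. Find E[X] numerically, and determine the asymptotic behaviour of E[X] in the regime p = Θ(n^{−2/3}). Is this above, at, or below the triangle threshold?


Number of potential triangles: C(96, 3) = 142880.
Each occurs with probability p³ ≈ (0.191)³ ≈ 6.94444e-03.
By linearity: E[X] = C(96, 3)·p³ ≈ 142880 · 6.94444e-03 ≈ 992.222.
Since α = 2/3 < 1, p = c/n^{2/3} ≫ 1/n is above the triangle threshold p ~ 1/n. Asymptotically E[X] ~ (c³/6)·n^{3(1−α)} = (4³/6)·n^{1} → ∞; triangles are abundant w.h.p.

E[X] ≈ 992.222; in regime p = Θ(1/n^{2/3}) E[X] diverges (above the triangle threshold p ~ 1/n).


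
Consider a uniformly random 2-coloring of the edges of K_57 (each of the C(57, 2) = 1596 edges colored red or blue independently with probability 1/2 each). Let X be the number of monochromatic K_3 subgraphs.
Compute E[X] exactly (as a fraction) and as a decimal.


Let X = Σ_S X_S over the C(57, 3) = 29260 subsets S of size 3, where X_S = 1 if the K_3 on S is monochromatic.
For a fixed S, the K_3 on S has C(3, 2) = 3 edges. P[all 3 edges red] = (1/2)^3, and likewise for blue, so P[monochromatic] = 2·(1/2)^3 = 2^{1 − 3} = 1/4.
By linearity: E[X] = C(57, 3) · 2^{1 − 3} = 29260 · 1/4 = 7315.
Numerically: E[X] ≈ 7315.000000.

E[X] = C(57,3)·2^(1−C(3,2)) = 7315 ≈ 7315.000000.


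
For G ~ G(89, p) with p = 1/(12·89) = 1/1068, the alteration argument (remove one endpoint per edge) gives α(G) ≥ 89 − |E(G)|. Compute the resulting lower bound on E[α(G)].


E[|E(G)|] = C(89, 2)·p = 3916 · (1/1068) = 11/3.
E[α(G)] ≥ n − E[|E(G)|] = 89 − 11/3 = 256/3.
Numerically: ≈ 85.333333.
(This is only a lower bound; the true E[α(G)] may be larger.)

E[α(G)] ≥ 256/3 ≈ 85.333333.


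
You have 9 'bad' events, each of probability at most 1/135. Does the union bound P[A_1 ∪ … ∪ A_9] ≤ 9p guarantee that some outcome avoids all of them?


Union bound: P[∪_{i=1}^{9} A_i] ≤ Σ_i P[A_i] ≤ 9·p = 9·(1/135) = 1/15.
Numerically: 1/15 ≈ 0.067.
Is 1/15 < 1? YES.
Since P[∪ A_i] ≤ 1/15 < 1, the complement has P[∩ A_i^c] ≥ 1 − 1/15 = 14/15 > 0, so some outcome avoids every A_i.

9·p = 1/15 ≈ 0.067; existence CERTIFIED by the union bound.


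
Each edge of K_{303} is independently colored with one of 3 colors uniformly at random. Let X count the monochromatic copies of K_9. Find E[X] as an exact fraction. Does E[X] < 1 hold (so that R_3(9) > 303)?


E[X] = C(303, 9) · 3^{1 − 36} = 52617706925494425 · 3^{−35} = 52617706925494425/50031545098999707.
As a reduced fraction: E[X] = 17539235641831475/16677181699666569 ≈ 1.051691.
Is E[X] < 1? NO.
Since E[X] ≥ 1, the first-moment bound is inconclusive at n = 303; it does NOT by itself certify R_3(9) > 303.

E[X] = 17539235641831475/16677181699666569 ≈ 1.051691; E[X] ≥ 1; first-moment method inconclusive here.


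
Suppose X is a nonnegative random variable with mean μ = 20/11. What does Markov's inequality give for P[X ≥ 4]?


μ = E[X] = 20/11, a = 4.
Markov: P[X ≥ 4] ≤ μ/a = (20/11)/4 = 5/11.
Numerically: ≈ 0.45455.
(Since a = 4 > μ = 1.81818, the bound 5/11 is < 1 and informative.)

P[X ≥ 4] ≤ 5/11 ≈ 0.45455.


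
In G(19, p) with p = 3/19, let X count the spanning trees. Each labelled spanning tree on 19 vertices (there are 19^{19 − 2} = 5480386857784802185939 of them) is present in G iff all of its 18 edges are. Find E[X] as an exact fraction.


K_19 has 19^{19 − 2} = 5480386857784802185939 labelled spanning trees.
For each such spanning tree H, let X_H = 1 if all 18 edges of H are present in G. Then P[X_H = 1] = p^{18} = (3/19)^{18} = 387420489/104127350297911241532841.
By linearity of expectation: E[X] = Σ_H E[X_H] = 5480386857784802185939 · p^{18} = 5480386857784802185939 · 387420489/104127350297911241532841 = 387420489/19.
Numerically: E[X] ≈ 2.039e+07.

E[X] = 5480386857784802185939 · (3/19)^{18} = 387420489/19 ≈ 2.039e+07.


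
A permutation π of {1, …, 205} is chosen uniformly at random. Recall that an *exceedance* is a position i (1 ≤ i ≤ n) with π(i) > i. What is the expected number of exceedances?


Write X = Σ_{i=1}^{205} X_i, where X_i = 1_{π(i) > i}.
For each fixed i, π(i) is uniform over {1, …, 205} (marginal of a uniform permutation), so P[π(i) > i] = (n − i)/n. Summing: Σ_{i=1}^{205} (n − i)/n = (0 + 1 + … + 204)/205 = 205(205 − 1)/(2·205) = (205 − 1)/2.
Hence E[X] = Σ_{i=1}^{205} (205 − i)/205 = 102 ≈ 102.000000.

E[X] = 102 = 102.000000.


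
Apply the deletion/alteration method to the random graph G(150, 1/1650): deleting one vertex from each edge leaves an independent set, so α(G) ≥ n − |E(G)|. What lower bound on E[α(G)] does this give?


E[|E(G)|] = C(150, 2)·p = 11175 · (1/1650) = 149/22.
E[α(G)] ≥ n − E[|E(G)|] = 150 − 149/22 = 3151/22.
Numerically: ≈ 143.227273.
(This is only a lower bound; the true E[α(G)] may be larger.)

E[α(G)] ≥ 3151/22 ≈ 143.227273.


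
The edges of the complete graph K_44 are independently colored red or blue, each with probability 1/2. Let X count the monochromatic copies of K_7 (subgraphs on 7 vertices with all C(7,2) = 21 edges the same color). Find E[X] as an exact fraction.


Let X = Σ_S X_S over the C(44, 7) = 38320568 subsets S of size 7, where X_S = 1 if the K_7 on S is monochromatic.
For a fixed S, the K_7 on S has C(7, 2) = 21 edges. P[all 21 edges red] = (1/2)^21, and likewise for blue, so P[monochromatic] = 2·(1/2)^21 = 2^{1 − 21} = 1/1048576.
Summing: E[X] = C(44, 7) · 2^{1 − 21} = 38320568 · 1/1048576 = 4790071/131072.
Numerically: E[X] ≈ 36.545.

E[X] = C(44,7)·2^(1−C(7,2)) = 4790071/131072 ≈ 36.545.


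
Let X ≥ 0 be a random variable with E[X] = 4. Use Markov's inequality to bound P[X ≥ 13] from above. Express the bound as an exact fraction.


μ = E[X] = 4, a = 13.
Markov: P[X ≥ 13] ≤ μ/a = (4)/13 = 4/13.
Numerically: ≈ 0.30769.
(Since a = 13 > μ = 4.00000, the bound 4/13 is < 1 and informative.)

P[X ≥ 13] ≤ 4/13 ≈ 0.30769.


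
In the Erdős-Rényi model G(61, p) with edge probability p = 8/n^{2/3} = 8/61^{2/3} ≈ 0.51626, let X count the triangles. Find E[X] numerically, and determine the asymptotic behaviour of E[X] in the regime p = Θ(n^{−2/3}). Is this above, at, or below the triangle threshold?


Number of potential triangles: C(61, 3) = 35990.
Each occurs with probability p³ ≈ (0.51626)³ ≈ 1.3759742e-01.
By linearity: E[X] = C(61, 3)·p³ ≈ 35990 · 1.3759742e-01 ≈ 4952.13115.
Since α = 2/3 < 1, p = c/n^{2/3} ≫ 1/n is above the triangle threshold p ~ 1/n. Asymptotically E[X] ~ (c³/6)·n^{3(1−α)} = (8³/6)·n^{1} → ∞; triangles are abundant w.h.p.

E[X] ≈ 4952.13115; in regime p = Θ(1/n^{2/3}) E[X] diverges (above the triangle threshold p ~ 1/n).


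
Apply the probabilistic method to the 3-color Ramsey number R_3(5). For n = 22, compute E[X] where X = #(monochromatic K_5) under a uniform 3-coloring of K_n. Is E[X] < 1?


E[X] = C(22, 5) · 3^{1 − 10} = 26334 · 3^{−9} = 26334/19683.
As a reduced fraction: E[X] = 2926/2187 ≈ 1.3379058.
Is E[X] < 1? NO.
Since E[X] ≥ 1, the first-moment bound is inconclusive at n = 22; it does NOT by itself certify R_3(5) > 22.

E[X] = 2926/2187 ≈ 1.3379058; E[X] ≥ 1; first-moment method inconclusive here.


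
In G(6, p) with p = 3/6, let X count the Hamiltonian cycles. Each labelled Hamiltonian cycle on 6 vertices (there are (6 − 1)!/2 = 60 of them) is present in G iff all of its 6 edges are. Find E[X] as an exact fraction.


K_6 has (6 − 1)!/2 = 60 labelled Hamiltonian cycles.
For each such Hamiltonian cycle H, let X_H = 1 if all 6 edges of H are present in G. Then P[X_H = 1] = p^{6} = (1/2)^{6} = 1/64.
By linearity of expectation: E[X] = Σ_H E[X_H] = 60 · p^{6} = 60 · 1/64 = 15/16.
Numerically: E[X] ≈ 0.938.

E[X] = 60 · (1/2)^{6} = 15/16 ≈ 0.938.


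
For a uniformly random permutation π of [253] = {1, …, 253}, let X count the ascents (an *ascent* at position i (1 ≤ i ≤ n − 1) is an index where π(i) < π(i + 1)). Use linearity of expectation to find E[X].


Write X = Σ X_I over i = 1, …, 252, with X_I the indicator of one ascent.
There are 252 indicators.
For each fixed i, the pair (π(i), π(i+1)) is a uniformly random ordered pair of distinct values from {1, …, 253}; by symmetry P[π(i) < π(i+1)] = 1/2.
By linearity: E[X] = 252 · (1/2) = (253 − 1) · (1/2) = 126 ≈ 126.0000.

E[X] = 126 = 126.0000.


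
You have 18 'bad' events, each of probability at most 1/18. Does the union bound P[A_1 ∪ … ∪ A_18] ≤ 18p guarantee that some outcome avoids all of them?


Union bound: P[∪_{i=1}^{18} A_i] ≤ Σ_i P[A_i] ≤ 18·p = 18·(1/18) = 1.
Numerically: 1 ≈ 1.00000.
Is 1 < 1? NO.
Since the bound 1 is ≥ 1, the union bound is uninformative here; it does NOT by itself certify existence.

18·p = 1 ≈ 1.00000; existence NOT certified by the union bound.


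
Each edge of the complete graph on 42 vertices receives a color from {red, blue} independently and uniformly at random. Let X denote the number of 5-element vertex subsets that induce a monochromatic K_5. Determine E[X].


Let X = Σ_S X_S over the C(42, 5) = 850668 subsets S of size 5, where X_S = 1 if the K_5 on S is monochromatic.
For a fixed S, the K_5 on S has C(5, 2) = 10 edges. P[all 10 edges red] = (1/2)^10, and likewise for blue, so P[monochromatic] = 2·(1/2)^10 = 2^{1 − 10} = 1/512.
By linearity: E[X] = C(42, 5) · 2^{1 − 10} = 850668 · 1/512 = 212667/128.
Numerically: E[X] ≈ 1661.4609.

E[X] = C(42,5)·2^(1−C(5,2)) = 212667/128 ≈ 1661.4609.


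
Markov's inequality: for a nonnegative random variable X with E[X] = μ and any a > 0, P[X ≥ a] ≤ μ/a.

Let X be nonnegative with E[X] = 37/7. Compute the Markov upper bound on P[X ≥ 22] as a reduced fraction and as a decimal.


μ = E[X] = 37/7, a = 22.
Markov: P[X ≥ 22] ≤ μ/a = (37/7)/22 = 37/154.
Numerically: ≈ 0.240.
(Since a = 22 > μ = 5.286, the bound 37/154 is < 1 and informative.)

P[X ≥ 22] ≤ 37/154 ≈ 0.240.


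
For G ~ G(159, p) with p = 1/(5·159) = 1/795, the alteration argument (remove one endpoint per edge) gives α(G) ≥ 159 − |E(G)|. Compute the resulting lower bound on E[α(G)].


E[|E(G)|] = C(159, 2)·p = 12561 · (1/795) = 79/5.
E[α(G)] ≥ n − E[|E(G)|] = 159 − 79/5 = 716/5.
Numerically: ≈ 143.2000.
(This is only a lower bound; the true E[α(G)] may be larger.)

E[α(G)] ≥ 716/5 ≈ 143.2000.


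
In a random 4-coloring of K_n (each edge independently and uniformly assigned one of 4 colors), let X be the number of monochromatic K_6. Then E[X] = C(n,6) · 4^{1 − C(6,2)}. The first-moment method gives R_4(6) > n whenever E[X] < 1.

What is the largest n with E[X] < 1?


We need C(n, 6) · 4^{1 − 15} < 1, i.e. C(n, 6) < 4^{15 − 1} = 268435456.
Check values of n near the boundary:
  n = 74: C(74, 6) = 185250786; 185250786 < 268435456? YES
  n = 75: C(75, 6) = 201359550; 201359550 < 268435456? YES
  n = 76: C(76, 6) = 218618940; 218618940 < 268435456? YES
  n = 77: C(77, 6) = 237093780; 237093780 < 268435456? YES
  n = 78: C(78, 6) = 256851595; 256851595 < 268435456? YES
  n = 79: C(79, 6) = 277962685; 277962685 < 268435456? NO
  n = 80: C(80, 6) = 300500200; 300500200 < 268435456? NO
  n = 81: C(81, 6) = 324540216; 324540216 < 268435456? NO
The largest n with C(n, 6) < 268435456 is n = 78 (where E[X] = 256851595/268435456 ≈ 0.9568). Hence R_4(6) > 78, i.e. R_4(6) ≥ 79.

Largest n = 78; hence R_4(6) > 78.


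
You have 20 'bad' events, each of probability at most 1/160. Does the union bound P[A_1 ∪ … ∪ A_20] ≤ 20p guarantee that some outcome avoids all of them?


Union bound: P[∪_{i=1}^{20} A_i] ≤ Σ_i P[A_i] ≤ 20·p = 20·(1/160) = 1/8.
Numerically: 1/8 ≈ 0.1250.
Is 1/8 < 1? YES.
Since P[∪ A_i] ≤ 1/8 < 1, the complement has P[∩ A_i^c] ≥ 1 − 1/8 = 7/8 > 0, so some outcome avoids every A_i.

20·p = 1/8 ≈ 0.1250; existence CERTIFIED by the union bound.


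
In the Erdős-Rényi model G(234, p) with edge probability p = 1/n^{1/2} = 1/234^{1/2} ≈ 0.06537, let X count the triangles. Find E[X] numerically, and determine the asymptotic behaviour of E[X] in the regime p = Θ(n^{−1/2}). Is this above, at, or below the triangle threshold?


Number of potential triangles: C(234, 3) = 2108184.
Each occurs with probability p³ ≈ (0.06537)³ ≈ 2.793677e-04.
By linearity: E[X] = C(234, 3)·p³ ≈ 2108184 · 2.793677e-04 ≈ 588.9585.
Since α = 1/2 < 1, p = c/n^{1/2} ≫ 1/n is above the triangle threshold p ~ 1/n. Asymptotically E[X] ~ (c³/6)·n^{3(1−α)} = (1³/6)·n^{1.5} → ∞; triangles are abundant w.h.p.

E[X] ≈ 588.9585; in regime p = Θ(1/n^{1/2}) E[X] diverges (above the triangle threshold p ~ 1/n).


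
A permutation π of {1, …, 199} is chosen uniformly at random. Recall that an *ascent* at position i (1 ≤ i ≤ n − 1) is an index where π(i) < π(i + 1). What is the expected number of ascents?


Write X = Σ X_I over i = 1, …, 198, with X_I the indicator of one ascent.
There are 198 indicators.
For each fixed i, the pair (π(i), π(i+1)) is a uniformly random ordered pair of distinct values from {1, …, 199}; by symmetry P[π(i) < π(i+1)] = 1/2.
By linearity: E[X] = 198 · (1/2) = (199 − 1) · (1/2) = 99 ≈ 99.000.

E[X] = 99 = 99.000.


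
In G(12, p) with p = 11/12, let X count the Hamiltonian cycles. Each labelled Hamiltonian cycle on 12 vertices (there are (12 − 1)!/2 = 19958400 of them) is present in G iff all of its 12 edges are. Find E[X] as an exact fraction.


K_12 has (12 − 1)!/2 = 19958400 labelled Hamiltonian cycles.
For each such Hamiltonian cycle H, let X_H = 1 if all 12 edges of H are present in G. Then P[X_H = 1] = p^{12} = (11/12)^{12} = 3138428376721/8916100448256.
By linearity of expectation: E[X] = Σ_H E[X_H] = 19958400 · p^{12} = 19958400 · 3138428376721/8916100448256 = 6041474625187925/859963392.
Numerically: E[X] ≈ 7.0253e+06.

E[X] = 19958400 · (11/12)^{12} = 6041474625187925/859963392 ≈ 7.0253e+06.


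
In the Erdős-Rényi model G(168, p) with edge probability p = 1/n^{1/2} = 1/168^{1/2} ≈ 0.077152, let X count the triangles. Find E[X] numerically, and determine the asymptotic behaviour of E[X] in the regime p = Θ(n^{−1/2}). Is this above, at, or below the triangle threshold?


Number of potential triangles: C(168, 3) = 776216.
Each occurs with probability p³ ≈ (0.077152)³ ≈ 4.5923616e-04.
By linearity: E[X] = C(168, 3)·p³ ≈ 776216 · 4.5923616e-04 ≈ 356.46646.
Since α = 1/2 < 1, p = c/n^{1/2} ≫ 1/n is above the triangle threshold p ~ 1/n. Asymptotically E[X] ~ (c³/6)·n^{3(1−α)} = (1³/6)·n^{1.5} → ∞; triangles are abundant w.h.p.

E[X] ≈ 356.46646; in regime p = Θ(1/n^{1/2}) E[X] diverges (above the triangle threshold p ~ 1/n).


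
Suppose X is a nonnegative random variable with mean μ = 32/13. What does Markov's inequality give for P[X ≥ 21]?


μ = E[X] = 32/13, a = 21.
Markov: P[X ≥ 21] ≤ μ/a = (32/13)/21 = 32/273.
Numerically: ≈ 0.117.
(Since a = 21 > μ = 2.462, the bound 32/273 is < 1 and informative.)

P[X ≥ 21] ≤ 32/273 ≈ 0.117.


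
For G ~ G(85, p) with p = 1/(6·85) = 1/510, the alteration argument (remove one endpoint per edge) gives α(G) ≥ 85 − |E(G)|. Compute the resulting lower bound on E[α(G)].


E[|E(G)|] = C(85, 2)·p = 3570 · (1/510) = 7.
E[α(G)] ≥ n − E[|E(G)|] = 85 − 7 = 78.
Numerically: ≈ 78.000000.
(This is only a lower bound; the true E[α(G)] may be larger.)

E[α(G)] ≥ 78 ≈ 78.000000.


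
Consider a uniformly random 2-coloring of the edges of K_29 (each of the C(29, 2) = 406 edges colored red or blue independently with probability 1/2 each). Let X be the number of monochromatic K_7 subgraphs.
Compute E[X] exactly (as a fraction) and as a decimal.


Let X = Σ_S X_S over the C(29, 7) = 1560780 subsets S of size 7, where X_S = 1 if the K_7 on S is monochromatic.
For a fixed S, the K_7 on S has C(7, 2) = 21 edges. P[all 21 edges red] = (1/2)^21, and likewise for blue, so P[monochromatic] = 2·(1/2)^21 = 2^{1 − 21} = 1/1048576.
By linearity of expectation: E[X] = C(29, 7) · 2^{1 − 21} = 1560780 · 1/1048576 = 390195/262144.
Numerically: E[X] ≈ 1.48848.

E[X] = C(29,7)·2^(1−C(7,2)) = 390195/262144 ≈ 1.48848.


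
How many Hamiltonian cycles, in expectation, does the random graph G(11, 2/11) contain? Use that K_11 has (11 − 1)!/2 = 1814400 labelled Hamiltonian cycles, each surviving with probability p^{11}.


K_11 has (11 − 1)!/2 = 1814400 labelled Hamiltonian cycles.
For each such Hamiltonian cycle H, let X_H = 1 if all 11 edges of H are present in G. Then P[X_H = 1] = p^{11} = (2/11)^{11} = 2048/285311670611.
Summing the indicators: E[X] = Σ_H E[X_H] = 1814400 · p^{11} = 1814400 · 2048/285311670611 = 3715891200/285311670611.
Numerically: E[X] ≈ 0.013024.

E[X] = 1814400 · (2/11)^{11} = 3715891200/285311670611 ≈ 0.013024.


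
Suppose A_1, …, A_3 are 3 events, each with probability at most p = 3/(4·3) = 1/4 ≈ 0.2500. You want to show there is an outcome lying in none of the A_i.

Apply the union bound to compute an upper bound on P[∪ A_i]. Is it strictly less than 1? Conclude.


Union bound: P[∪_{i=1}^{3} A_i] ≤ Σ_i P[A_i] ≤ 3·p = 3·(1/4) = 3/4.
Numerically: 3/4 ≈ 0.7500.
Is 3/4 < 1? YES.
Since P[∪ A_i] ≤ 3/4 < 1, the complement has P[∩ A_i^c] ≥ 1 − 3/4 = 1/4 > 0, so some outcome avoids every A_i.

3·p = 3/4 ≈ 0.7500; existence CERTIFIED by the union bound.


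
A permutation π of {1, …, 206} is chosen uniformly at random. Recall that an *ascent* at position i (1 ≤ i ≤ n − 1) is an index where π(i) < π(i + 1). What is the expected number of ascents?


Write X = Σ X_I over i = 1, …, 205, with X_I the indicator of one ascent.
There are 205 indicators.
For each fixed i, the pair (π(i), π(i+1)) is a uniformly random ordered pair of distinct values from {1, …, 206}; by symmetry P[π(i) < π(i+1)] = 1/2.
By linearity: E[X] = 205 · (1/2) = (206 − 1) · (1/2) = 205/2 ≈ 102.50000.

E[X] = 205/2 = 102.50000.


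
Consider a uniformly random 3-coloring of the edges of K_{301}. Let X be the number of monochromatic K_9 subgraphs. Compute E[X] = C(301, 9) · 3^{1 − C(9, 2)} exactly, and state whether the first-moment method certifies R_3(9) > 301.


E[X] = C(301, 9) · 3^{1 − 36} = 49533303936090975 · 3^{−35} = 49533303936090975/50031545098999707.
As a reduced fraction: E[X] = 16511101312030325/16677181699666569 ≈ 0.990041.
Is E[X] < 1? YES.
Since E[X] < 1, there exists a 3-coloring of K_{301} with no monochromatic K_9; hence R_3(9) > 301.

E[X] = 16511101312030325/16677181699666569 ≈ 0.990041; E[X] < 1, so R_3(9) > 301.


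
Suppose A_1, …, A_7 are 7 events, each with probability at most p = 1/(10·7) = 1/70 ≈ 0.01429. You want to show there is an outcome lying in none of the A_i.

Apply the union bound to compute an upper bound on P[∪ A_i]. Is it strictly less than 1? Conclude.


Union bound: P[∪_{i=1}^{7} A_i] ≤ Σ_i P[A_i] ≤ 7·p = 7·(1/70) = 1/10.
Numerically: 1/10 ≈ 0.10000.
Is 1/10 < 1? YES.
Since P[∪ A_i] ≤ 1/10 < 1, the complement has P[∩ A_i^c] ≥ 1 − 1/10 = 9/10 > 0, so some outcome avoids every A_i.

7·p = 1/10 ≈ 0.10000; existence CERTIFIED by the union bound.


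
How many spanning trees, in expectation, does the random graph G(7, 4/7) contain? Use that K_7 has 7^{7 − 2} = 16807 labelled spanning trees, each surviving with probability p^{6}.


K_7 has 7^{7 − 2} = 16807 labelled spanning trees.
For each such spanning tree H, let X_H = 1 if all 6 edges of H are present in G. Then P[X_H = 1] = p^{6} = (4/7)^{6} = 4096/117649.
Summing the indicators: E[X] = Σ_H E[X_H] = 16807 · p^{6} = 16807 · 4096/117649 = 4096/7.
Numerically: E[X] ≈ 585.1.

E[X] = 16807 · (4/7)^{6} = 4096/7 ≈ 585.1.


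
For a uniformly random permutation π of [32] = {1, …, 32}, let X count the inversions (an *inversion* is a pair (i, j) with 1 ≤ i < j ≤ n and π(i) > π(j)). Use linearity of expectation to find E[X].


Write X = Σ X_I over the C(32, 2) = 496 pairs i < j, with X_I the indicator of one inversion.
There are 496 indicators.
For each fixed pair i < j, the values π(i) and π(j) are two distinct elements of {1, …, 32} in uniformly random order; by symmetry P[π(i) > π(j)] = 1/2.
By linearity: E[X] = 496 · (1/2) = C(32, 2) · (1/2) = 496/2 = 248 ≈ 248.0000.

E[X] = 248 = 248.0000.


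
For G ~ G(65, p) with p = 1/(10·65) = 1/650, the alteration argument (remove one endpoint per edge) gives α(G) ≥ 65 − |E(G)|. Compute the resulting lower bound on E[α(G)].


E[|E(G)|] = C(65, 2)·p = 2080 · (1/650) = 16/5.
E[α(G)] ≥ n − E[|E(G)|] = 65 − 16/5 = 309/5.
Numerically: ≈ 61.800000.
(This is only a lower bound; the true E[α(G)] may be larger.)

E[α(G)] ≥ 309/5 ≈ 61.800000.


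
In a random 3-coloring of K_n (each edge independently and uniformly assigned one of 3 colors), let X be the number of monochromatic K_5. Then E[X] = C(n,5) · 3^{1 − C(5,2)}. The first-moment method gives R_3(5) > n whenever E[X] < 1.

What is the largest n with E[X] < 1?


We need C(n, 5) · 3^{1 − 10} < 1, i.e. C(n, 5) < 3^{10 − 1} = 19683.
Check values of n near the boundary:
  n = 18: C(18, 5) = 8568; 8568 < 19683? YES
  n = 19: C(19, 5) = 11628; 11628 < 19683? YES
  n = 20: C(20, 5) = 15504; 15504 < 19683? YES
  n = 21: C(21, 5) = 20349; 20349 < 19683? NO
The largest n with C(n, 5) < 19683 is n = 20 (where E[X] = 5168/6561 ≈ 0.7876848). Hence R_3(5) > 20, i.e. R_3(5) ≥ 21.

Largest n = 20; hence R_3(5) > 20.


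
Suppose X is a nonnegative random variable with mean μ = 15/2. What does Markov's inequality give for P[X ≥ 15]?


μ = E[X] = 15/2, a = 15.
Markov: P[X ≥ 15] ≤ μ/a = (15/2)/15 = 1/2.
Numerically: ≈ 0.500.
(Since a = 15 > μ = 7.500, the bound 1/2 is < 1 and informative.)

P[X ≥ 15] ≤ 1/2 ≈ 0.500.


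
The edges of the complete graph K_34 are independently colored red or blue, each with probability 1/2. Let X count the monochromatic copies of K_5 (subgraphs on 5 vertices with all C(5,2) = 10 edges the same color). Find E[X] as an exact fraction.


Let X = Σ_S X_S over the C(34, 5) = 278256 subsets S of size 5, where X_S = 1 if the K_5 on S is monochromatic.
For a fixed S, the K_5 on S has C(5, 2) = 10 edges. P[all 10 edges red] = (1/2)^10, and likewise for blue, so P[monochromatic] = 2·(1/2)^10 = 2^{1 − 10} = 1/512.
Summing: E[X] = C(34, 5) · 2^{1 − 10} = 278256 · 1/512 = 17391/32.
Numerically: E[X] ≈ 543.468750.

E[X] = C(34,5)·2^(1−C(5,2)) = 17391/32 ≈ 543.468750.


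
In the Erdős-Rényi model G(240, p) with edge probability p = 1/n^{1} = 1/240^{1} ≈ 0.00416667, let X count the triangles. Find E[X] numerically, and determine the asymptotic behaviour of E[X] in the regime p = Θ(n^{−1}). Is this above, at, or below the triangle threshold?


Number of potential triangles: C(240, 3) = 2275280.
Each occurs with probability p³ ≈ (0.00416667)³ ≈ 7.23379630e-08.
By linearity: E[X] = C(240, 3)·p³ ≈ 2275280 · 7.23379630e-08 ≈ 0.164589.
Here α = 1, so p = 1/n is exactly at the triangle threshold p ~ 1/n. Asymptotically E[X] → c³/6 = 1³/6 = 1/6 ≈ 0.166667, a bounded constant. In this regime the triangle count is asymptotically Poisson(c³/6).

E[X] ≈ 0.164589; in regime p = Θ(1/n^{1}) E[X] stays bounded (at the triangle threshold p ~ 1/n).


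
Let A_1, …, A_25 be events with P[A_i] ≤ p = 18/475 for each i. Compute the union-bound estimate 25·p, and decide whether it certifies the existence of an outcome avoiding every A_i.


Union bound: P[∪_{i=1}^{25} A_i] ≤ Σ_i P[A_i] ≤ 25·p = 25·(18/475) = 18/19.
Numerically: 18/19 ≈ 0.9474.
Is 18/19 < 1? YES.
Since P[∪ A_i] ≤ 18/19 < 1, the complement has P[∩ A_i^c] ≥ 1 − 18/19 = 1/19 > 0, so some outcome avoids every A_i.

25·p = 18/19 ≈ 0.9474; existence CERTIFIED by the union bound.
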